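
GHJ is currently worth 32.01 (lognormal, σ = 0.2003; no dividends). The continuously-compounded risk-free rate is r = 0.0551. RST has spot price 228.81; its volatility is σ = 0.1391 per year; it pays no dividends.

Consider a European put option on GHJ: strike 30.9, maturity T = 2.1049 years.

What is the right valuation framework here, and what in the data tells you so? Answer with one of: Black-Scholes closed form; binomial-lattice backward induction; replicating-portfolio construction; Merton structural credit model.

framework: Black-Scholes closed form

Key observation: with GHJ following a GBM at constant σ and r, the European put struck at 30.9 prices in closed form — nothing here needs a stepwise model or a balance sheet.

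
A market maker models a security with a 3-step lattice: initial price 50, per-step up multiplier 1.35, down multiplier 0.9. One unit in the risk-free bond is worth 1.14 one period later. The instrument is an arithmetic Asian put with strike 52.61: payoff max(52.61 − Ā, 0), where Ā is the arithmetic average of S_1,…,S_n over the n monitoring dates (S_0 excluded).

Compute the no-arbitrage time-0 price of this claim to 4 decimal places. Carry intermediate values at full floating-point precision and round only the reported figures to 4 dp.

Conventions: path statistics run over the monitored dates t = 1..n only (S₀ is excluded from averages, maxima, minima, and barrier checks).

price = 1.2818

No-arbitrage gives p* = (R−d)/(u−d) = 0.5333: enumerate every path, weight its payoff by its p*-probability, and discount by R^3.
Enumerate all 2^3 = 8 price paths (U = up ×1.35, D = down ×0.9); each path with k up-moves has probability p*^k·(1−p*)^(3−k).
DDD: Ā=40.6500, payoff=11.9600, prob=0.101630
UDD: Ā=60.9750, payoff=0.0000, prob=0.116148
DUD: Ā=53.4750, payoff=0.0000, prob=0.116148
UUD: Ā=80.2125, payoff=0.0000, prob=0.132741
DDU: Ā=46.7250, payoff=5.8850, prob=0.116148
UDU: Ā=70.0875, payoff=0.0000, prob=0.132741
DUU: Ā=62.5875, payoff=0.0000, prob=0.132741
UUU: Ā=93.8812, payoff=0.0000, prob=0.151704
Price = Σ prob·payoff / R^3 = 1.899022 / 1.481544 = 1.2818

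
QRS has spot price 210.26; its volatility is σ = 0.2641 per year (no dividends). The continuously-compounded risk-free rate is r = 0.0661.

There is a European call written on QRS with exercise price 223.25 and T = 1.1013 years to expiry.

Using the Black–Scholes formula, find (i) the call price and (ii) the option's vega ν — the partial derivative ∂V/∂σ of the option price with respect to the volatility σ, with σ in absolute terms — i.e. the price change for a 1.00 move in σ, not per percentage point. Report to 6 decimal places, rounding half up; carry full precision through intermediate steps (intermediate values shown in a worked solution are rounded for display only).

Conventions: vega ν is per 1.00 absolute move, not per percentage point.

σ√T = 0.2641·√1.1013 = 0.277154
d₁ = (ln(S/K) + (r+σ²/2)T) / (σ√T) = (ln(210.26/223.25) + (0.0661+0.2641²/2)·1.1013) / 0.277154 = (-0.059947 + 0.111203) / 0.277154 = 0.184936
d₂ = d₁ − σ√T = 0.184936 − 0.277154 = -0.092218
e^{−rT} = 0.929791
N(d₁) = 0.573360,  N(d₂) = 0.463262
Call price V = S·N(d₁) − K·e^{−rT}·N(d₂) = 120.554752 − 96.162034 = 24.392718
φ(d₁) = (1/√(2π))·e^{−d₁²/2} = 0.392178
ν = S·φ(d₁)·√T = 86.535205

price = 24.392718
ν = 86.535205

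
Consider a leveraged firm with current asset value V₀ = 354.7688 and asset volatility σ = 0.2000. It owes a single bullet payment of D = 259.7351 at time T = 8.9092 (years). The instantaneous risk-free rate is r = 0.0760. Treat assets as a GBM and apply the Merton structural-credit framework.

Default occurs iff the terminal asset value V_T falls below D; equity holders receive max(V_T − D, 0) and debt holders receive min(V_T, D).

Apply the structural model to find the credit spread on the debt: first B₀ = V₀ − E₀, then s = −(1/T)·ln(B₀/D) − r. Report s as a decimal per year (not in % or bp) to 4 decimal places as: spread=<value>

With assets at 354.7688 and a single debt payment of 259.7351 at 8.9092 years:
d₁ = [ln(V₀/D) + (r + σ²/2)T] / (σ√T)
   = [ln(354.7688/259.7351) + (0.0760 + 0.5·0.2000²)·8.9092] / (0.2000·√8.9092)
   = [0.311804 + 0.855283] / 0.596966 = 1.955032
d₂ = d₁ − σ√T = 1.955032 − 0.596966 = 1.358067
N(d₁) = 0.974710,  N(d₂) = 0.912779,  e^(−rT) = 0.508089
E₀ = V₀·N(d₁) − D·e^(−rT)·N(d₂)
   = 354.7688·0.974710 − 259.7351·0.508089·0.912779 = 225.338812
B₀ = V₀ − E₀ = 354.7688 − 225.338812 = 129.429988
spread = −(1/T)·ln(B₀/D) − r = −(1/8.9092)·ln(129.429988/259.7351) − 0.0760 = 0.00218010

spread=0.0022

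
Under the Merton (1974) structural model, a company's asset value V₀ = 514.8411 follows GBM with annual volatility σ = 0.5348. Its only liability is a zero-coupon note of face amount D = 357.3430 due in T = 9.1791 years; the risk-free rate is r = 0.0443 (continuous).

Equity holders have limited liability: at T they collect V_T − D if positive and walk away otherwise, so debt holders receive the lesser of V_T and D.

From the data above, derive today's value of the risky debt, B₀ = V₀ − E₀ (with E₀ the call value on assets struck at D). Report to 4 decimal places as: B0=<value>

B0=138.9065

Equity is a call on the firm's assets struck at D = 357.3430:
d₁ = [ln(V₀/D) + (r + σ²/2)T] / (σ√T)
   = [ln(514.8411/357.3430) + (0.0443 + 0.5·0.5348²)·9.1791] / (0.5348·√9.1791)
   = [0.365162 + 1.719296] / 1.620285 = 1.286476
d₂ = d₁ − σ√T = 1.286476 − 1.620285 = -0.333809
N(d₁) = 0.900862,  N(d₂) = 0.369262,  e^(−rT) = 0.665888
E₀ = V₀·N(d₁) − D·e^(−rT)·N(d₂)
   = 514.8411·0.900862 − 357.3430·0.665888·0.369262 = 375.934561
B₀ = V₀ − E₀ = 514.8411 − 375.934561 = 138.906539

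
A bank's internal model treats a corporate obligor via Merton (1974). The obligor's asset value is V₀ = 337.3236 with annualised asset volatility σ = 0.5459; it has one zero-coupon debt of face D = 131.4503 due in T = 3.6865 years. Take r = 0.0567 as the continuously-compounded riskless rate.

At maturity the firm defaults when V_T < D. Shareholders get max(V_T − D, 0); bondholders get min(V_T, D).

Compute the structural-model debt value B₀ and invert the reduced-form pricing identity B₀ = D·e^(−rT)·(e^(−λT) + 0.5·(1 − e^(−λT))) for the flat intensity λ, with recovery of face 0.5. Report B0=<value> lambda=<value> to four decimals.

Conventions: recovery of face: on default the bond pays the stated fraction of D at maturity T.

Apply the equity-as-call identities (strike 131.4503, horizon 3.6865 years):
d₁ = [ln(V₀/D) + (r + σ²/2)T] / (σ√T)
   = [ln(337.3236/131.4503) + (0.0567 + 0.5·0.5459²)·3.6865] / (0.5459·√3.6865)
   = [0.942414 + 0.758326] / 1.048142 = 1.622623
d₂ = d₁ − σ√T = 1.622623 − 1.048142 = 0.574481
N(d₁) = 0.947665,  N(d₂) = 0.717179,  e^(−rT) = 0.811375
E₀ = V₀·N(d₁) − D·e^(−rT)·N(d₂)
   = 337.3236·0.947665 − 131.4503·0.811375·0.717179 = 243.178687
B₀ = V₀ − E₀ = 337.3236 − 243.178687 = 94.144913
e^(−λT) = (B₀·e^(rT)/D − 0.5)/(1 − 0.5) = (94.1449·1.232475/131.4503 − 0.5)/0.5 = 0.76540122
λ = −ln(0.76540122)/3.6865 = 0.072523

B0=94.1449 lambda=0.0725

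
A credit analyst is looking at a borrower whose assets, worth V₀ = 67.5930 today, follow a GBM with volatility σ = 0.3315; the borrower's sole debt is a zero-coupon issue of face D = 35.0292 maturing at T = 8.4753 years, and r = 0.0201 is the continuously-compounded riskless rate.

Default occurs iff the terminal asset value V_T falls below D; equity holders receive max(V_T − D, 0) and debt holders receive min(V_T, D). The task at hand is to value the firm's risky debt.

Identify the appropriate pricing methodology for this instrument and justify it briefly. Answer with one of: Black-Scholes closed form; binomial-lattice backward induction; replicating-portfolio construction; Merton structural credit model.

framework: Merton structural credit model

Key observation: assets follow a GBM and default happens iff V_T < 35.0292; valuing claims on that split (equity as a call, risky debt as the residual) is the structural model's definition.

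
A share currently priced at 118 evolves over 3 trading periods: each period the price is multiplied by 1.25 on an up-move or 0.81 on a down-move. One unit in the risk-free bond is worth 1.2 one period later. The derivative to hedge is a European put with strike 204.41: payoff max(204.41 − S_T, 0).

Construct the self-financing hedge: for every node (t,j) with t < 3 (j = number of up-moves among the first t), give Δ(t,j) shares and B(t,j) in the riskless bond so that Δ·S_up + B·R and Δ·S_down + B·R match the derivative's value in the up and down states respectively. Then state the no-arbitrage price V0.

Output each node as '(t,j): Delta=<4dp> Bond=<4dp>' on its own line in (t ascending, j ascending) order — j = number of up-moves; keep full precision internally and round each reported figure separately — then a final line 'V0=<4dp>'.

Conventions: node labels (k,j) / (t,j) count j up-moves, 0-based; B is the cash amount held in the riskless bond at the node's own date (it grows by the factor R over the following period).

(0,0): Delta=-0.7262 Bond=96.4823
(1,0): Delta=-1.0000 Bond=141.9514
(1,1): Delta=-0.7034 Bond=112.4233
(2,0): Delta=-1.0000 Bond=170.3417
(2,1): Delta=-1.0000 Bond=170.3417
(2,2): Delta=-0.6788 Bond=130.3652
V0=10.7942

Under the risk-neutral measure, an up-move has probability p* = (R−d)/(u−d) = 0.8864 and values discount at R = 1.2.
At maturity the claim pays: V(3,0)=141.7000, V(3,1)=107.6352, V(3,2)=55.0662, V(3,3)=0.0000
  t=2,j=0: stock 77.4198 → up 96.7748 (V=107.6352), down 62.7100 (V=141.7000). Price 92.9219; hedge Δ=-1.0000, bond B=170.3417.
  t=2,j=1: stock 119.4750 → up 149.3438 (V=55.0662), down 96.7748 (V=107.6352). Price 50.8667; hedge Δ=-1.0000, bond B=170.3417.
  t=2,j=2: stock 184.3750 → up 230.4688 (V=0.0000), down 149.3438 (V=55.0662). Price 5.2146; hedge Δ=-0.6788, bond B=130.3652.
  t=1,j=0: stock 95.5800 → up 119.4750 (V=50.8667), down 77.4198 (V=92.9219). Price 46.3714; hedge Δ=-1.0000, bond B=141.9514.
  t=1,j=1: stock 147.5000 → up 184.3750 (V=5.2146), down 119.4750 (V=50.8667). Price 8.6686; hedge Δ=-0.7034, bond B=112.4233.
  t=0,j=0: stock 118.0000 → up 147.5000 (V=8.6686), down 95.5800 (V=46.3714). Price 10.7942; hedge Δ=-0.7262, bond B=96.4823.
Check: Δ(0,0)·S0 + B(0,0) = 10.7942 = V0.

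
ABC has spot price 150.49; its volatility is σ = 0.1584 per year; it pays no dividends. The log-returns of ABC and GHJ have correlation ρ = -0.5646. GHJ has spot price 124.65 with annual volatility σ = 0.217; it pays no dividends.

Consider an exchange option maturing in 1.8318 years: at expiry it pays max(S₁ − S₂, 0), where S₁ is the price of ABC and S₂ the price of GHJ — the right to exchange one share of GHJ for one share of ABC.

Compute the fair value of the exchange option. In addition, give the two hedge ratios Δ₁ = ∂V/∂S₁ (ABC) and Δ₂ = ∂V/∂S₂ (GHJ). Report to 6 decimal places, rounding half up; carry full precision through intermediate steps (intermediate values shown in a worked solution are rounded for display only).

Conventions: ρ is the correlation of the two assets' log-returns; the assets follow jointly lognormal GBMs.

σ_eff = √(σ₁² + σ₂² − 2ρσ₁σ₂) = √(0.1584² + 0.217² − 2·-0.5646·0.1584·0.217) = 0.333157
d₁ = (ln(S₁/S₂) + (q₂ − q₁ + σ_eff²/2)T) / (σ_eff√T) = (ln(150.49/124.65) + (0.0 − 0.0 + 0.055497)·1.8318) / 0.450908 = 0.643249
d₂ = d₁ − σ_eff√T = 0.643249 − 0.450908 = 0.192341
N(d₁) = 0.739969,  N(d₂) = 0.576262
V = S₁·e^{−q₁T}·N(d₁) − S₂·e^{−q₂T}·N(d₂) = 111.357874 − 71.831118 = 39.526755
Key observation: r never enters — measured in units of GHJ, the claim is a call on S₁/S₂ struck at 1, so only the dividend yields and σ_eff matter.
Δ₁ = e^{−q₁T}·N(d₁) = 0.739969;  Δ₂ = −e^{−q₂T}·N(d₂) = -0.576262

exchange price = 39.526755
Δ1 = 0.739969
Δ2 = -0.576262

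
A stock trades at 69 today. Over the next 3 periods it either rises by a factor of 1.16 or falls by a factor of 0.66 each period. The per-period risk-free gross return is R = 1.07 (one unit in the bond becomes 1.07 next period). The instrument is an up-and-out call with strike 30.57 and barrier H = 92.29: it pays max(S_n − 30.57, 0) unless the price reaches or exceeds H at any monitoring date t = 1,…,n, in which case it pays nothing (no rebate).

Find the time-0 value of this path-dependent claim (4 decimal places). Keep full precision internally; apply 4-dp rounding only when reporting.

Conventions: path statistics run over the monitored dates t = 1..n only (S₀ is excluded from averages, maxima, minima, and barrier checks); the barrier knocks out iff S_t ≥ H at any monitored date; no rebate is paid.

price = 6.3474

Risk-neutral up-probability p* = (R−d)/(u−d) = (1.07−0.66)/(1.16−0.66) = 0.8200; the claim prices as the p*-weighted sum of path payoffs discounted by R^3.
Enumerate all 2^3 = 8 price paths (U = up ×1.16, D = down ×0.66); each path with k up-moves has probability p*^k·(1−p*)^(3−k).
DDD: M=45.5400, payoff=0.0000, prob=0.005832
UDD: M=80.0400, payoff=4.2954, prob=0.026568
DUD: M=52.8264, payoff=4.2954, prob=0.026568
UUD: M=92.8464, payoff=0.0000, prob=0.121032
DDU: M=45.5400, payoff=4.2954, prob=0.026568
UDU: M=80.0400, payoff=30.7086, prob=0.121032
DUU: M=61.2786, payoff=30.7086, prob=0.121032
UUU: M=107.7018, payoff=0.0000, prob=0.551368
Price = Σ prob·payoff / R^3 = 7.775815 / 1.225043 = 6.3474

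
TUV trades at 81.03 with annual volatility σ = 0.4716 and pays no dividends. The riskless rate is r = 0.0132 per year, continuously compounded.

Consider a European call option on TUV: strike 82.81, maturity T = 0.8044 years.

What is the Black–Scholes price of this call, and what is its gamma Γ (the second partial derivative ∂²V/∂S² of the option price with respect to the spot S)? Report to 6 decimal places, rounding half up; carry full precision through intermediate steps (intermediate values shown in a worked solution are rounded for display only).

σ√T = 0.4716·√0.8044 = 0.422970
d₁ = (ln(S/K) + (r+σ²/2)T) / (σ√T) = (ln(81.03/82.81) + (0.0132+0.4716²/2)·0.8044) / 0.422970 = (-0.021729 + 0.100070) / 0.422970 = 0.185215
d₂ = d₁ − σ√T = 0.185215 − 0.422970 = -0.237755
e^{−rT} = 0.989438
N(d₁) = 0.573470,  N(d₂) = 0.406036
Call price V = S·N(d₁) − K·e^{−rT}·N(d₂) = 46.468272 − 33.268680 = 13.199593
φ(d₁) = (1/√(2π))·e^{−d₁²/2} = 0.392158
Γ = φ(d₁) / (S·σ·√T) = 0.011442

price = 13.199593
Γ = 0.011442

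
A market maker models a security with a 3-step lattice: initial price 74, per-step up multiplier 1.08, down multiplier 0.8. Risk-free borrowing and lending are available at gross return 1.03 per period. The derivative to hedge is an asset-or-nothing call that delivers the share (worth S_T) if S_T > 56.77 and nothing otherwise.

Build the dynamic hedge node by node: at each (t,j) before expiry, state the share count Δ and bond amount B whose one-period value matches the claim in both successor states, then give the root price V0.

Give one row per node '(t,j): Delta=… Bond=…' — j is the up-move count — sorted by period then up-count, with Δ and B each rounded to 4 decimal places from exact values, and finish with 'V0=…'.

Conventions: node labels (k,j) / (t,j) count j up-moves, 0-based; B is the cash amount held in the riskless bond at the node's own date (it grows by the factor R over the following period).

(0,0): Delta=1.6634 Bond=-52.9665
(1,0): Delta=3.3222 Bond=-152.7554
(1,1): Delta=1.3963 Bond=-33.2077
(2,0): Delta=0.0000 Bond=0.0000
(2,1): Delta=3.8571 Bond=-191.5420
(2,2): Delta=1.0000 Bond=0.0000
V0=70.1243

Arbitrage-free pricing uses the up-move probability p* = (R−d)/(u−d) = 0.8214, discounting each step at R = 1.03.
At maturity the claim pays: V(3,0)=0.0000, V(3,1)=0.0000, V(3,2)=69.0509, V(3,3)=93.2187
(2,0): S=47.3600. Δ = (V_up−V_dn)/(S_up−S_dn) = (0.0000−0.0000)/(51.1488−37.8880) = 0.0000. V = [p*·0.0000 + (1−p*)·0.0000]/1.03 = 0.0000. B = V − Δ·S = 0.0000.
(2,1): S=63.9360. Δ = (V_up−V_dn)/(S_up−S_dn) = (69.0509−0.0000)/(69.0509−51.1488) = 3.8571. V = [p*·69.0509 + (1−p*)·0.0000]/1.03 = 55.0683. B = V − Δ·S = -191.5420.
(2,2): S=86.3136. Δ = (V_up−V_dn)/(S_up−S_dn) = (93.2187−69.0509)/(93.2187−69.0509) = 1.0000. V = [p*·93.2187 + (1−p*)·69.0509]/1.03 = 86.3136. B = V − Δ·S = 0.0000.
(1,0): S=59.2000. Δ = (V_up−V_dn)/(S_up−S_dn) = (55.0683−0.0000)/(63.9360−47.3600) = 3.3222. V = [p*·55.0683 + (1−p*)·0.0000]/1.03 = 43.9172. B = V − Δ·S = -152.7554.
(1,1): S=79.9200. Δ = (V_up−V_dn)/(S_up−S_dn) = (86.3136−55.0683)/(86.3136−63.9360) = 1.3963. V = [p*·86.3136 + (1−p*)·55.0683]/1.03 = 78.3826. B = V − Δ·S = -33.2077.
(0,0): S=74.0000. Δ = (V_up−V_dn)/(S_up−S_dn) = (78.3826−43.9172)/(79.9200−59.2000) = 1.6634. V = [p*·78.3826 + (1−p*)·43.9172]/1.03 = 70.1243. B = V − Δ·S = -52.9665.
Sanity check at the root: Δ(0,0)·S0 + B(0,0) reproduces V0 = 70.1243.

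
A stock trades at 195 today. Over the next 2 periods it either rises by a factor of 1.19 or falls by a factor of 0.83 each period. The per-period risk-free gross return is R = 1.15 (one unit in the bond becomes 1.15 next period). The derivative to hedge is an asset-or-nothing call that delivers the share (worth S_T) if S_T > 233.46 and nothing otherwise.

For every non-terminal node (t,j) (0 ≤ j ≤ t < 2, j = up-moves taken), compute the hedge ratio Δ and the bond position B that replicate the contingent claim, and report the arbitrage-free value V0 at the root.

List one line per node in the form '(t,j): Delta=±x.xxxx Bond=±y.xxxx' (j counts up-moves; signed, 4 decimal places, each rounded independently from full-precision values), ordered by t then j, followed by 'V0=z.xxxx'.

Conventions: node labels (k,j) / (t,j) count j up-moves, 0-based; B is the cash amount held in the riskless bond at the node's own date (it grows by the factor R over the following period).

No-arbitrage ⇒ martingale measure with p* = (R−d)/(u−d) = 0.8889.
Payoffs at expiry: V(2,0)=0.0000, V(2,1)=0.0000, V(2,2)=276.1395
  t=1,j=0: stock 161.8500 → up 192.6015 (V=0.0000), down 134.3355 (V=0.0000). Price 0.0000; hedge Δ=0.0000, bond B=0.0000.
  t=1,j=1: stock 232.0500 → up 276.1395 (V=276.1395), down 192.6015 (V=0.0000). Price 213.4412; hedge Δ=3.3056, bond B=-553.6130.
  t=0,j=0: stock 195.0000 → up 232.0500 (V=213.4412), down 161.8500 (V=0.0000). Price 164.9787; hedge Δ=3.0405, bond B=-427.9134.
As a check, the time-0 holding Δ(0,0)·S0 + B(0,0) comes to 164.9787 — exactly V0.

(0,0): Delta=3.0405 Bond=-427.9134
(1,0): Delta=0.0000 Bond=0.0000
(1,1): Delta=3.3056 Bond=-553.6130
V0=164.9787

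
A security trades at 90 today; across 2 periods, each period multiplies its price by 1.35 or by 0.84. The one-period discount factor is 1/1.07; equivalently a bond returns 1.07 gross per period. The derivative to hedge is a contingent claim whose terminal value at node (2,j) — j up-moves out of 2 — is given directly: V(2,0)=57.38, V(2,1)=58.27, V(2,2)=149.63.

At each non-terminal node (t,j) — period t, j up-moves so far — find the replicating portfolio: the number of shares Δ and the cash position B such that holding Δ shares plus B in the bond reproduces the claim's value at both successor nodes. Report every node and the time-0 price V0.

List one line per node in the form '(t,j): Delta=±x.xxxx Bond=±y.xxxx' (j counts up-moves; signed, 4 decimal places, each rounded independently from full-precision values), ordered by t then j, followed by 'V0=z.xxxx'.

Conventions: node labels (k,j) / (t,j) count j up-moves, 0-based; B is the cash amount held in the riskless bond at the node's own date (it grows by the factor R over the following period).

(0,0): Delta=0.8489 Bond=-9.5072
(1,0): Delta=0.0231 Bond=52.2562
(1,1): Delta=1.4744 Bond=-86.1732
V0=66.8904

Since d<R<u, set p* = (R−d)/(u−d) = 0.4510; price each node as the discounted p*-expectation of its children.
Terminal payoffs: V(2,0)=57.3800, V(2,1)=58.2700, V(2,2)=149.6300
(1,0): S=75.6000. Δ = (V_up−V_dn)/(S_up−S_dn) = (58.2700−57.3800)/(102.0600−63.5040) = 0.0231. V = [p*·58.2700 + (1−p*)·57.3800]/1.07 = 54.0013. B = V − Δ·S = 52.2562.
(1,1): S=121.5000. Δ = (V_up−V_dn)/(S_up−S_dn) = (149.6300−58.2700)/(164.0250−102.0600) = 1.4744. V = [p*·149.6300 + (1−p*)·58.2700]/1.07 = 92.9641. B = V − Δ·S = -86.1732.
(0,0): S=90.0000. Δ = (V_up−V_dn)/(S_up−S_dn) = (92.9641−54.0013)/(121.5000−75.6000) = 0.8489. V = [p*·92.9641 + (1−p*)·54.0013]/1.07 = 66.8904. B = V − Δ·S = -9.5072.
As a check, the time-0 holding Δ(0,0)·S0 + B(0,0) comes to 66.8904 — exactly V0.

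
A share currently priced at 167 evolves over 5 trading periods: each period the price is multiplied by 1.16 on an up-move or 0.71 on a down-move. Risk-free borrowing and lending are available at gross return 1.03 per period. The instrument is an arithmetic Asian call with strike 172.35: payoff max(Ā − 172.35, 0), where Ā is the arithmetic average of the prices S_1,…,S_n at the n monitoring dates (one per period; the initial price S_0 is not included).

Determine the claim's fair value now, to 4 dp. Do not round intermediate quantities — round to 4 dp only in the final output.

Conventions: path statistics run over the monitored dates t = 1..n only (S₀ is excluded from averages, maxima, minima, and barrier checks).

price = 24.4968

No-arbitrage gives p* = (R−d)/(u−d) = 0.7111: enumerate every path, weight its payoff by its p*-probability, and discount by R^5.
Enumerate all 2^5 = 32 price paths (U = up ×1.16, D = down ×0.71); each path with k up-moves has probability p*^k·(1−p*)^(5−k).
DDDDD: Ā=67.0188, payoff=0.0000, prob=0.002012
UDDDD: Ā=109.4955, payoff=0.0000, prob=0.004953
DUDDD: Ā=94.4655, payoff=0.0000, prob=0.004953
UUDDD: Ā=154.3380, payoff=0.0000, prob=0.012192
DDUDD: Ā=83.7942, payoff=0.0000, prob=0.004953
UDUDD: Ā=136.9032, payoff=0.0000, prob=0.012192
DUUDD: Ā=121.8732, payoff=0.0000, prob=0.012192
UUUDD: Ā=199.1168, payoff=26.7668, prob=0.030011
DDDUD: Ā=76.2176, payoff=0.0000, prob=0.004953
UDDUD: Ā=124.5245, payoff=0.0000, prob=0.012192
DUDUD: Ā=109.4945, payoff=0.0000, prob=0.012192
UUDUD: Ā=178.8924, payoff=6.5424, prob=0.030011
DDUUD: Ā=98.8232, payoff=0.0000, prob=0.012192
UDUUD: Ā=161.4576, payoff=0.0000, prob=0.030011
DUUUD: Ā=146.4276, payoff=0.0000, prob=0.030011
UUUUD: Ā=239.2338, payoff=66.8838, prob=0.073872
DDDDU: Ā=70.8382, payoff=0.0000, prob=0.004953
UDDDU: Ā=115.7356, payoff=0.0000, prob=0.012192
DUDDU: Ā=100.7056, payoff=0.0000, prob=0.012192
UUDDU: Ā=164.5331, payoff=0.0000, prob=0.030011
DDUDU: Ā=90.0343, payoff=0.0000, prob=0.012192
UDUDU: Ā=147.0983, payoff=0.0000, prob=0.030011
DUUDU: Ā=132.0683, payoff=0.0000, prob=0.030011
UUUDU: Ā=215.7736, payoff=43.4236, prob=0.073872
DDDUU: Ā=82.4577, payoff=0.0000, prob=0.012192
UDDUU: Ā=134.7196, payoff=0.0000, prob=0.030011
DUDUU: Ā=119.6896, payoff=0.0000, prob=0.030011
UUDUU: Ā=195.5492, payoff=23.1992, prob=0.073872
DDUUU: Ā=109.0183, payoff=0.0000, prob=0.030011
UDUUU: Ā=178.1144, payoff=5.7644, prob=0.073872
DUUUU: Ā=163.0844, payoff=0.0000, prob=0.073872
UUUUU: Ā=266.4477, payoff=94.0977, prob=0.181839
Price = Σ prob·payoff / R^5 = 28.398519 / 1.159274 = 24.4968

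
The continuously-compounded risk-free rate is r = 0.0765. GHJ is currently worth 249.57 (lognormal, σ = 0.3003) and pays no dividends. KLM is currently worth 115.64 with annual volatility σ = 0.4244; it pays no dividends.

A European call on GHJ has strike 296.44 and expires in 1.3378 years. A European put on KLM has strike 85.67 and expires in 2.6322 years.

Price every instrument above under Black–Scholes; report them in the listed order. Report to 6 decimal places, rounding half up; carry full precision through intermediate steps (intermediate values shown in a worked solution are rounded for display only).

[GHJ call K=296.44]
σ√T = 0.3003·√1.3378 = 0.347337
d₁ = (ln(S/K) + (r+σ²/2)T) / (σ√T) = (ln(249.57/296.44) + (0.0765+0.3003²/2)·1.3378) / 0.347337 = (-0.172105 + 0.162663) / 0.347337 = -0.027185
d₂ = d₁ − σ√T = -0.027185 − 0.347337 = -0.374522
e^{−rT} = 0.902721
N(d₁) = 0.489156,  N(d₂) = 0.354008
price = S·N(d₁) − K·e^{−rT}·N(d₂) = 122.078719 − 94.733512 = 27.345207
[KLM put K=85.67]
σ√T = 0.4244·√2.6322 = 0.688549
d₁ = (ln(S/K) + (r+σ²/2)T) / (σ√T) = (ln(115.64/85.67) + (0.0765+0.4244²/2)·2.6322) / 0.688549 = (0.299979 + 0.438413) / 0.688549 = 1.072389
d₂ = d₁ − σ√T = 1.072389 − 0.688549 = 0.383840
e^{−rT} = 0.817615
N(−d₁) = 0.141773,  N(−d₂) = 0.350548
price = K·e^{−rT}·N(−d₂) − S·N(−d₁) = 24.554206 − 16.394591 = 8.159615

price(GHJ call K=296.44) = 27.345207
price(KLM put K=85.67) = 8.159615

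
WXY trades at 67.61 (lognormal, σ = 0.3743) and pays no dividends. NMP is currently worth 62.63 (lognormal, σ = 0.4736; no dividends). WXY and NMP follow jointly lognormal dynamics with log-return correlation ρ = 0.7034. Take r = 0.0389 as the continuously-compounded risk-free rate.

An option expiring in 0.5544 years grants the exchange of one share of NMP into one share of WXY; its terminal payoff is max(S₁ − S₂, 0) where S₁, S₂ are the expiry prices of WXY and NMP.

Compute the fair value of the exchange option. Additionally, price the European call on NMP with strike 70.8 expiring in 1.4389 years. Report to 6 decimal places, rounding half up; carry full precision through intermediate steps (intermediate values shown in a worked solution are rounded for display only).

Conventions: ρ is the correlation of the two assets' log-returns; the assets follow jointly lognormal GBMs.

exchange price = 9.329084
price(NMP call K=70.8) = 12.427369

σ_eff = √(σ₁² + σ₂² − 2ρσ₁σ₂) = √(0.3743² + 0.4736² − 2·0.7034·0.3743·0.4736) = 0.339140
d₁ = (ln(S₁/S₂) + (q₂ − q₁ + σ_eff²/2)T) / (σ_eff√T) = (ln(67.61/62.63) + (0.0 − 0.0 + 0.057508)·0.5544) / 0.252517 = 0.429254
d₂ = d₁ − σ_eff√T = 0.429254 − 0.252517 = 0.176737
N(d₁) = 0.666131,  N(d₂) = 0.570142
V = S₁·e^{−q₁T}·N(d₁) − S₂·e^{−q₂T}·N(d₂) = 45.037099 − 35.708015 = 9.329084
[vanilla: NMP call K=70.8]
σ√T = 0.4736·√1.4389 = 0.568103
d₁ = (ln(S/K) + (r+σ²/2)T) / (σ√T) = (ln(62.63/70.8) + (0.0389+0.4736²/2)·1.4389) / 0.568103 = (-0.122615 + 0.217344) / 0.568103 = 0.166746
d₂ = d₁ − σ√T = 0.166746 − 0.568103 = -0.401357
e^{−rT} = 0.945564
N(d₁) = 0.566215,  N(d₂) = 0.344079
price = S·N(d₁) − K·e^{−rT}·N(d₂) = 35.462056 − 23.034687 = 12.427369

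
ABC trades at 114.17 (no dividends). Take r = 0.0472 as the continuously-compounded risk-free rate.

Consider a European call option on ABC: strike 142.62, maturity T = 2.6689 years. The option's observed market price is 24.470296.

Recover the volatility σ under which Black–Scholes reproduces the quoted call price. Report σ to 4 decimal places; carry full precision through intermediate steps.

sigma = 0.3892

At σ = 0.3892 the Black–Scholes value reproduces the quote:
σ√T = 0.3892·√2.6689 = 0.635827
d₁ = (ln(S/K) + (r+σ²/2)T) / (σ√T) = (ln(114.17/142.62) + (0.0472+0.3892²/2)·2.6689) / 0.635827 = (-0.222495 + 0.328110) / 0.635827 = 0.166106
d₂ = d₁ − σ√T = 0.166106 − 0.635827 = -0.469721
e^{−rT} = 0.881639
N(d₁) = 0.565963,  N(d₂) = 0.319277
V = S·N(d₁) − K·e^{−rT}·N(d₂) = 64.616037 − 40.145742 = 24.470296 (the observed quote) — the price is monotone increasing in volatility, hence this σ is the only solution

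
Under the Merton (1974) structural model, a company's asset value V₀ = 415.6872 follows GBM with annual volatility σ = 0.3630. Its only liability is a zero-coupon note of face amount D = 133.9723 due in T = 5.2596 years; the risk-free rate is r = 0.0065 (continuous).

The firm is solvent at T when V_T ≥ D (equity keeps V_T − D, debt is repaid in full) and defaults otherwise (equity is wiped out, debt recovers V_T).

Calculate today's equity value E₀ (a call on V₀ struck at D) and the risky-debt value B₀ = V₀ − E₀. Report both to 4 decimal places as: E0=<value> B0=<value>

E0=292.8616 B0=122.8256

With assets at 415.6872 and a single debt payment of 133.9723 at 5.2596 years:
d₁ = [ln(V₀/D) + (r + σ²/2)T] / (σ√T)
   = [ln(415.6872/133.9723) + (0.0065 + 0.5·0.3630²)·5.2596] / (0.3630·√5.2596)
   = [1.132300 + 0.380714] / 0.832498 = 1.817439
d₂ = d₁ − σ√T = 1.817439 − 0.832498 = 0.984941
N(d₁) = 0.965425,  N(d₂) = 0.837674,  e^(−rT) = 0.966390
E₀ = V₀·N(d₁) − D·e^(−rT)·N(d₂)
   = 415.6872·0.965425 − 133.9723·0.966390·0.837674 = 292.861617
B₀ = V₀ − E₀ = 415.6872 − 292.861617 = 122.825583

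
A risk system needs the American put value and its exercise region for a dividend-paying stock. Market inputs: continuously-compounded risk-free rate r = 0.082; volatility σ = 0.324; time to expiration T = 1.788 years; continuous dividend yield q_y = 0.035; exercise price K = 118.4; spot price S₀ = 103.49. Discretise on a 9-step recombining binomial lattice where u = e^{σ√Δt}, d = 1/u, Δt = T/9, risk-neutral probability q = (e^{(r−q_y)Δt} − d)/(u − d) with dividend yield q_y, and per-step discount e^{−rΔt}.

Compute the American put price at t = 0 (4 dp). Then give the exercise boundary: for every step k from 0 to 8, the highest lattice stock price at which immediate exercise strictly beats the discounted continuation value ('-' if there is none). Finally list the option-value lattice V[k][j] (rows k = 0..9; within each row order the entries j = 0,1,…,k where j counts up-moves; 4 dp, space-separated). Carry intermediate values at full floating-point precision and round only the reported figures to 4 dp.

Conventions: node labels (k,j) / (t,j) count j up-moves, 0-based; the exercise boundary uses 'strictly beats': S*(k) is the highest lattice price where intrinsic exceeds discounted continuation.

Δt=0.19867, u=1.15536, d=0.86553, q=0.49633, disc=e^(-rΔt)=0.98384
k=9 terminal: V=max(K-S,0) → 90.1878 80.7407 68.1300 51.2966 28.8263 0.0000 0.0000 0.0000 0.0000 0.0000
k=8: j=0 S=32.5953 intr=85.8047 cont=84.1174 V=85.8047[EX]; j=1 S=43.5102 intr=74.8898 cont=73.2781 V=74.8898[EX]; j=2 S=58.0800 intr=60.3200 cont=58.8093 V=60.3200[EX]; j=3 S=77.5287 intr=40.8713 cont=39.4953 V=40.8713[EX]; j=4 S=103.4900 intr=14.9100 cont=14.2844 V=14.9100[EX]; j=5 S=138.1447 intr=0.0000 cont=0.0000 V=0.0000[hold]; j=6 S=184.4039 intr=0.0000 cont=0.0000 V=0.0000[hold]; j=7 S=246.1535 intr=0.0000 cont=0.0000 V=0.0000[hold]; j=8 S=328.5806 intr=0.0000 cont=0.0000 V=0.0000[hold]  S*(8)=103.4900
k=7: j=0 S=37.6593 intr=80.7407 cont=79.0884 V=80.7407[EX]; j=1 S=50.2700 intr=68.1300 cont=66.5652 V=68.1300[EX]; j=2 S=67.1034 intr=51.2966 cont=49.8484 V=51.2966[EX]; j=3 S=89.5737 intr=28.8263 cont=27.5338 V=28.8263[EX]; j=4 S=119.5684 intr=0.0000 cont=7.3884 V=7.3884[hold]; j=5 S=159.6071 intr=0.0000 cont=0.0000 V=0.0000[hold]; j=6 S=213.0532 intr=0.0000 cont=0.0000 V=0.0000[hold]; j=7 S=284.3963 intr=0.0000 cont=0.0000 V=0.0000[hold]  S*(7)=89.5737
k=6: j=0 S=43.5102 intr=74.8898 cont=73.2781 V=74.8898[EX]; j=1 S=58.0800 intr=60.3200 cont=58.8093 V=60.3200[EX]; j=2 S=77.5287 intr=40.8713 cont=39.4953 V=40.8713[EX]; j=3 S=103.4900 intr=14.9100 cont=17.8923 V=17.8923[hold]; j=4 S=138.1447 intr=0.0000 cont=3.6612 V=3.6612[hold]; j=5 S=184.4039 intr=0.0000 cont=0.0000 V=0.0000[hold]; j=6 S=246.1535 intr=0.0000 cont=0.0000 V=0.0000[hold]  S*(6)=77.5287
k=5: j=0 S=50.2700 intr=68.1300 cont=66.5652 V=68.1300[EX]; j=1 S=67.1034 intr=51.2966 cont=49.8484 V=51.2966[EX]; j=2 S=89.5737 intr=28.8263 cont=28.9901 V=28.9901[hold]; j=3 S=119.5684 intr=0.0000 cont=10.6540 V=10.6540[hold]; j=4 S=159.6071 intr=0.0000 cont=1.8143 V=1.8143[hold]; j=5 S=213.0532 intr=0.0000 cont=0.0000 V=0.0000[hold]  S*(5)=67.1034
k=4: j=0 S=58.0800 intr=60.3200 cont=58.8093 V=60.3200[EX]; j=1 S=77.5287 intr=40.8713 cont=39.5753 V=40.8713[EX]; j=2 S=103.4900 intr=14.9100 cont=19.5680 V=19.5680[hold]; j=3 S=138.1447 intr=0.0000 cont=6.1654 V=6.1654[hold]; j=4 S=184.4039 intr=0.0000 cont=0.8990 V=0.8990[hold]  S*(4)=77.5287
k=3: j=0 S=67.1034 intr=51.2966 cont=49.8484 V=51.2966[EX]; j=1 S=89.5737 intr=28.8263 cont=29.8083 V=29.8083[hold]; j=2 S=119.5684 intr=0.0000 cont=12.7072 V=12.7072[hold]; j=3 S=159.6071 intr=0.0000 cont=3.4942 V=3.4942[hold]  S*(3)=67.1034
k=2: j=0 S=77.5287 intr=40.8713 cont=39.9749 V=40.8713[EX]; j=1 S=103.4900 intr=14.9100 cont=20.9761 V=20.9761[hold]; j=2 S=138.1447 intr=0.0000 cont=8.0031 V=8.0031[hold]  S*(2)=77.5287
k=1: j=0 S=89.5737 intr=28.8263 cont=30.4959 V=30.4959[hold]; j=1 S=119.5684 intr=0.0000 cont=14.3023 V=14.3023[hold]  S*(1)=-
k=0: j=0 S=103.4900 intr=14.9100 cont=22.0957 V=22.0957[hold]  S*(0)=-

price = 22.0957
boundary = - - 77.5287 67.1034 77.5287 67.1034 77.5287 89.5737 103.4900
tree:
22.0957
30.4959 14.3023
40.8713 20.9761 8.0031
51.2966 29.8083 12.7072 3.4942
60.3200 40.8713 19.5680 6.1654 0.8990
68.1300 51.2966 28.9901 10.6540 1.8143 0.0000
74.8898 60.3200 40.8713 17.8923 3.6612 0.0000 0.0000
80.7407 68.1300 51.2966 28.8263 7.3884 0.0000 0.0000 0.0000
85.8047 74.8898 60.3200 40.8713 14.9100 0.0000 0.0000 0.0000 0.0000
90.1878 80.7407 68.1300 51.2966 28.8263 0.0000 0.0000 0.0000 0.0000 0.0000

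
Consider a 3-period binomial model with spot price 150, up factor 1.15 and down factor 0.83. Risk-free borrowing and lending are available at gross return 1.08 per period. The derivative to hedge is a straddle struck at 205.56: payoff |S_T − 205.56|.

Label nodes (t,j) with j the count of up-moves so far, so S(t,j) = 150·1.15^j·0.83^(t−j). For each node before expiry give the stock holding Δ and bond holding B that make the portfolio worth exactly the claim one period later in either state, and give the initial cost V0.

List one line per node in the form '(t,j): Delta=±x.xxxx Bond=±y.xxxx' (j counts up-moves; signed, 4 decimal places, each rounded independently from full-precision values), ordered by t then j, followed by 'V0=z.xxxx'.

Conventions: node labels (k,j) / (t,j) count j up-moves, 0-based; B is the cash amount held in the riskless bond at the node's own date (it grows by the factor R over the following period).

The replicating-portfolio and risk-neutral prices coincide; use p* = (1.08−0.83)/(1.15−0.83) = 0.7813 for the latter.
At maturity the claim pays: V(3,0)=119.7920, V(3,1)=86.7248, V(3,2)=40.9088, V(3,3)=22.5712
  t=2,j=0: stock 103.3350 → up 118.8352 (V=86.7248), down 85.7680 (V=119.7920). Price 86.9983; hedge Δ=-1.0000, bond B=190.3333.
  t=2,j=1: stock 143.1750 → up 164.6512 (V=40.9088), down 118.8352 (V=86.7248). Price 47.1583; hedge Δ=-1.0000, bond B=190.3333.
  t=2,j=2: stock 198.3750 → up 228.1312 (V=22.5712), down 164.6512 (V=40.9088). Price 24.6135; hedge Δ=-0.2889, bond B=81.9182.
  t=1,j=0: stock 124.5000 → up 143.1750 (V=47.1583), down 103.3350 (V=86.9983). Price 51.7346; hedge Δ=-1.0000, bond B=176.2346.
  t=1,j=1: stock 172.5000 → up 198.3750 (V=24.6135), down 143.1750 (V=47.1583). Price 27.3566; hedge Δ=-0.4084, bond B=97.8093.
  t=0,j=0: stock 150.0000 → up 172.5000 (V=27.3566), down 124.5000 (V=51.7346). Price 30.2679; hedge Δ=-0.5079, bond B=106.4489.
Check: Δ(0,0)·S0 + B(0,0) = 30.2679 = V0.

(0,0): Delta=-0.5079 Bond=106.4489
(1,0): Delta=-1.0000 Bond=176.2346
(1,1): Delta=-0.4084 Bond=97.8093
(2,0): Delta=-1.0000 Bond=190.3333
(2,1): Delta=-1.0000 Bond=190.3333
(2,2): Delta=-0.2889 Bond=81.9182
V0=30.2679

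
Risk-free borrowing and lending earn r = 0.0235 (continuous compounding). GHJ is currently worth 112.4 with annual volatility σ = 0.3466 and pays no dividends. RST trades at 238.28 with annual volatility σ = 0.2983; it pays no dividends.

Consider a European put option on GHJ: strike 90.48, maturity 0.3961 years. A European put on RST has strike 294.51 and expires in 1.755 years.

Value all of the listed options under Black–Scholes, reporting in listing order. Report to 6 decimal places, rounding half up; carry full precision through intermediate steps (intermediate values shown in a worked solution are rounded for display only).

[GHJ put K=90.48]
σ√T = 0.3466·√0.3961 = 0.218138
d₁ = (ln(S/K) + (r+σ²/2)T) / (σ√T) = (ln(112.4/90.48) + (0.0235+0.3466²/2)·0.3961) / 0.218138 = (0.216935 + 0.033100) / 0.218138 = 1.146227
d₂ = d₁ − σ√T = 1.146227 − 0.218138 = 0.928089
e^{−rT} = 0.990735
N(−d₁) = 0.125851,  N(−d₂) = 0.176681
price = K·e^{−rT}·N(−d₂) − S·N(−d₁) = 15.837948 − 14.145605 = 1.692343
[RST put K=294.51]
σ√T = 0.2983·√1.755 = 0.395177
d₁ = (ln(S/K) + (r+σ²/2)T) / (σ√T) = (ln(238.28/294.51) + (0.0235+0.2983²/2)·1.755) / 0.395177 = (-0.211867 + 0.119325) / 0.395177 = -0.234177
d₂ = d₁ − σ√T = -0.234177 − 0.395177 = -0.629354
e^{−rT} = 0.959596
N(−d₁) = 0.592576,  N(−d₂) = 0.735441
price = K·e^{−rT}·N(−d₂) − S·N(−d₁) = 207.843659 − 141.199089 = 66.644570

price(GHJ put K=90.48) = 1.692343
price(RST put K=294.51) = 66.644570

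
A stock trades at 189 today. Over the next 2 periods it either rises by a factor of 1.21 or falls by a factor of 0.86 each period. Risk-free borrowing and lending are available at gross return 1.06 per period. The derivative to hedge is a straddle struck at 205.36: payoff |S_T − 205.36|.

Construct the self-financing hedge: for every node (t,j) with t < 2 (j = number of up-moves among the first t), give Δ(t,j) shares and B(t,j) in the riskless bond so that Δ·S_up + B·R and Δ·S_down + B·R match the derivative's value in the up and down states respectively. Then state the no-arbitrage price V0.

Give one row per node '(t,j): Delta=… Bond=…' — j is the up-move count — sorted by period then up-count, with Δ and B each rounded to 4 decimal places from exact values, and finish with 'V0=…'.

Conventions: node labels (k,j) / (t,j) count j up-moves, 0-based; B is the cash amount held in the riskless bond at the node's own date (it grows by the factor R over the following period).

(0,0): Delta=0.1630 Bond=4.4356
(1,0): Delta=-1.0000 Bond=193.7358
(1,1): Delta=0.7829 Bond=-137.0739
V0=35.2427

The replicating-portfolio and risk-neutral prices coincide; use p* = (1.06−0.86)/(1.21−0.86) = 0.5714 for the latter.
Payoffs at expiry: V(2,0)=65.5756, V(2,1)=8.6866, V(2,2)=71.3549
(1,0): S=162.5400. Δ = (V_up−V_dn)/(S_up−S_dn) = (8.6866−65.5756)/(196.6734−139.7844) = -1.0000. V = [p*·8.6866 + (1−p*)·65.5756]/1.06 = 31.1958. B = V − Δ·S = 193.7358.
(1,1): S=228.6900. Δ = (V_up−V_dn)/(S_up−S_dn) = (71.3549−8.6866)/(276.7149−196.6734) = 0.7829. V = [p*·71.3549 + (1−p*)·8.6866]/1.06 = 41.9784. B = V − Δ·S = -137.0739.
(0,0): S=189.0000. Δ = (V_up−V_dn)/(S_up−S_dn) = (41.9784−31.1958)/(228.6900−162.5400) = 0.1630. V = [p*·41.9784 + (1−p*)·31.1958]/1.06 = 35.2427. B = V − Δ·S = 4.4356.
Check: Δ(0,0)·S0 + B(0,0) = 35.2427 = V0.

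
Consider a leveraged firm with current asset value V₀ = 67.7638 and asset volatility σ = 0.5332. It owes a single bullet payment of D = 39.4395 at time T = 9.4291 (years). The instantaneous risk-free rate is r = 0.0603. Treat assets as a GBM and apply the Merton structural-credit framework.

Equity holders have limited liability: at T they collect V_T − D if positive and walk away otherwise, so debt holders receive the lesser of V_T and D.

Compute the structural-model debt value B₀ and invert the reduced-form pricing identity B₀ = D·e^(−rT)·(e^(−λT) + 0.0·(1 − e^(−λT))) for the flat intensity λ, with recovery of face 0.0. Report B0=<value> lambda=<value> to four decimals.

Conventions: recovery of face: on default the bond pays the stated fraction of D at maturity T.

Apply the equity-as-call identities (strike 39.4395, horizon 9.4291 years):
d₁ = [ln(V₀/D) + (r + σ²/2)T] / (σ√T)
   = [ln(67.7638/39.4395) + (0.0603 + 0.5·0.5332²)·9.4291] / (0.5332·√9.4291)
   = [0.541260 + 1.908932] / 1.637289 = 1.496494
d₂ = d₁ − σ√T = 1.496494 − 1.637289 = -0.140795
N(d₁) = 0.932737,  N(d₂) = 0.444016,  e^(−rT) = 0.566332
E₀ = V₀·N(d₁) − D·e^(−rT)·N(d₂)
   = 67.7638·0.932737 − 39.4395·0.566332·0.444016 = 53.288361
B₀ = V₀ − E₀ = 67.7638 − 53.288361 = 14.475439
e^(−λT) = (B₀·e^(rT)/D − 0)/(1 − 0) = (14.4754·1.765749/39.4395 − 0)/1 = 0.64807914
λ = −ln(0.64807914)/9.4291 = 0.046000

B0=14.4754 lambda=0.0460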